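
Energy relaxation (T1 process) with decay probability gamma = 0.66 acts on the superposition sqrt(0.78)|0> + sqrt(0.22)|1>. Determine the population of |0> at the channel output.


For amplitude damping with parameter gamma on state sqrt(a)|0> + sqrt(b)|1>:
alpha^2 = 0.78, beta^2 = 0.22
P(|0>) = alpha^2 + gamma * beta^2
= 0.78 + 0.66 * 0.22
= 0.78 + 0.1452
= 0.9252

0.9252


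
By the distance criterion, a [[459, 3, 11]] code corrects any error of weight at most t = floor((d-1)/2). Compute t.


Code parameters: [[459, 3, 11]], distance d = 11.
Number of correctable errors = floor((d-1)/2)
= floor((11 - 1)/2)
= floor(10/2)
= 5

5


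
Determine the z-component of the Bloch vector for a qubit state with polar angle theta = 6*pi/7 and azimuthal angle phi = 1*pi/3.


theta = 2.6928, phi = 1.0472
r_z = cos(theta) = -0.9010

-0.9010


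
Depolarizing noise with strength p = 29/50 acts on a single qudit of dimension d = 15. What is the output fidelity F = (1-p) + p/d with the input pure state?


F = (1-p) + p/d
= (1 - 0.5800) + 0.5800/15
= 0.4200 + 0.0387
= 0.4587

0.4587


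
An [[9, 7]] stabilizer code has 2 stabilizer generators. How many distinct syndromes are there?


Each stabilizer generator gives a binary (+1 or -1) measurement outcome.
With 2 independent generators:
Total syndromes = 2^2
= 4

4


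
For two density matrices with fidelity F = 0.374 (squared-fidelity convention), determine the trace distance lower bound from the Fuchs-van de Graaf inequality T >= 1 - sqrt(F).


Fuchs-van de Graaf (squared-fidelity convention): 1 - sqrt(F) <= T <= sqrt(1 - F).
Lower bound: T >= 1 - sqrt(F)
sqrt(F) = sqrt(0.374) = 0.6116
T >= 1 - 0.6116
T >= 0.3884

0.3884


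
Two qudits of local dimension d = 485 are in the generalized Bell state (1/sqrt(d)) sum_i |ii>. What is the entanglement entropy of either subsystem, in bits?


For a maximally entangled state in d x d:
S = log2(d) = log2(485)
= 8.9218

8.9218


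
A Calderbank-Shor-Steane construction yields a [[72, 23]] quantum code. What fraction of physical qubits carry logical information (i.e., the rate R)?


Code rate R = k/n
= 23/72
= 0.3194

0.3194


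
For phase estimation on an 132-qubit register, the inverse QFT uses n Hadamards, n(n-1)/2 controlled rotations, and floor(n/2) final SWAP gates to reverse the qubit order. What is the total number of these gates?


Hadamard gates: 132
Controlled rotations: n*(n-1)/2 = 132*131/2 = 8646
SWAP gates: floor(n/2) = floor(132/2) = 66
Total = 132 + 8646 + 66
= 8844

8844


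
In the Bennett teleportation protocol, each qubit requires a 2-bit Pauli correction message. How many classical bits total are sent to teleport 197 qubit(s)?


Quantum teleportation requires 2 classical bits per qubit teleported.
197 qubit(s) -> 2 * 197 = 394 classical bits

394


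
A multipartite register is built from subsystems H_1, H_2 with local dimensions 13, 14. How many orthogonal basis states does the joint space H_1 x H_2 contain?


dim(H_1 x H_2) = 13 * 14
= 182

182


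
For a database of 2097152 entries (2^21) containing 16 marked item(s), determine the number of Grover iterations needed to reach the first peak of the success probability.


After j Grover iterations the success probability is P(j) = sin^2((2j+1)*theta), where sin(theta) = sqrt(k/N).
N = 2^21 = 2097152, k = 16
sin(theta) = sqrt(k/N) = 0.002762135864
theta = arcsin(sqrt(k/N)) = 0.002762139376 rad
P(j) reaches its first maximum when (2j+1)*theta is as close as possible to pi/2, i.e. j = round(pi/(4*theta) - 1/2).
pi/(4*theta) - 1/2 = 283.8441
(For comparison, the common estimate pi/4 * sqrt(N/k) = 284.3445; the exact maximiser is used here.)
Optimal iterations = 284

284


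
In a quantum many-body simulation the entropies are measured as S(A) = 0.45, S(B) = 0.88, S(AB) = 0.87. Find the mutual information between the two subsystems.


I(A:B) = S(A) + S(B) - S(AB)
= 0.45 + 0.88 - 0.87
= 0.4600

0.4600


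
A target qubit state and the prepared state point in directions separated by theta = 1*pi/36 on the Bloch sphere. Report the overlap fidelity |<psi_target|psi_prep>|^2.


For states separated by angle theta on Bloch sphere:
F = cos^2(theta/2)
theta = 1*pi/36 = 0.0873
theta/2 = 0.0436
cos(theta/2) = 0.9990
F = 0.9981

0.9981


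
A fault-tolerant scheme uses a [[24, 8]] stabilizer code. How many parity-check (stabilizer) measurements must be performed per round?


For an [[n,k]] stabilizer code:
Number of stabilizer generators = n - k
= 24 - 8
= 16

16


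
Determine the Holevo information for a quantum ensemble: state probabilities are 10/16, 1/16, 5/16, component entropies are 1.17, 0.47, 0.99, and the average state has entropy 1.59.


chi = S(rho) - sum_i p_i * S(rho_i)
Weighted entropy = 10/16 * 1.17 + 1/16 * 0.47 + 5/16 * 0.99
= 1.0700
chi = 1.59 - 1.0700
= 0.5200

0.5200


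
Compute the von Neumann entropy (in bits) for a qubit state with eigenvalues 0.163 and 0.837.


S = -p*log2(p) - (1-p)*log2(1-p)
p = 0.1630, 1-p = 0.8370
= -0.1630 * log2(0.1630) - 0.8370 * log2(0.8370)
= -(-0.4266) - (-0.2149)
= 0.6414

0.6414


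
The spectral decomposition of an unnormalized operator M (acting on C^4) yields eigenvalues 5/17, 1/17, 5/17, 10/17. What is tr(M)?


tr(M) = sum of eigenvalues
= 5/17 + 1/17 + 5/17 + 10/17
= 21/17
= 1.2353

1.2353


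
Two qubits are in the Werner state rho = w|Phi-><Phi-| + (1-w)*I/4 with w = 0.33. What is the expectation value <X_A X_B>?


|Phi-> = (|00> - |11>)/sqrt(2)
For the pure Bell state, <X_A X_B> = -1 (Bell-state Pauli correlator).
The maximally-mixed part I/4 has tr(I/4 * P tensor P) = 0 for any traceless Pauli P.
So <X_A X_B>_rho = w * (-1) + (1 - w) * 0
= 0.33 * (-1)
= -0.3300

-0.3300


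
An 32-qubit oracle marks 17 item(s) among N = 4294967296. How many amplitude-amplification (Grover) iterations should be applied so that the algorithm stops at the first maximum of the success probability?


After j Grover iterations the success probability is P(j) = sin^2((2j+1)*theta), where sin(theta) = sqrt(k/N).
N = 2^32 = 4294967296, k = 17
sin(theta) = sqrt(k/N) = 6.291359902e-05
theta = arcsin(sqrt(k/N)) = 6.291359907e-05 rad
P(j) reaches its first maximum when (2j+1)*theta is as close as possible to pi/2, i.e. j = round(pi/(4*theta) - 1/2).
pi/(4*theta) - 1/2 = 12483.2583
(For comparison, the common estimate pi/4 * sqrt(N/k) = 12483.7583; the exact maximiser is used here.)
Optimal iterations = 12483

12483


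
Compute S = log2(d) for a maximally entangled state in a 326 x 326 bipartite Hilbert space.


For a maximally entangled state in d x d:
S = log2(d) = log2(326)
= 8.3487

8.3487


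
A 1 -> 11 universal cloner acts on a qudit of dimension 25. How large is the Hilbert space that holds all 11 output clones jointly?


Output space = H^(tensor 11) where dim(H) = 25
dim = 25^11
= 625 (after 2 factors)
= 15625 (after 3 factors)
= 390625 (after 4 factors)
= 9765625 (after 5 factors)
= 244140625 (after 6 factors)
= 6103515625 (after 7 factors)
= 152587890625 (after 8 factors)
= 3814697265625 (after 9 factors)
= 95367431640625 (after 10 factors)
= 2384185791015625 (after 11 factors)
= 2384185791015625

2384185791015625


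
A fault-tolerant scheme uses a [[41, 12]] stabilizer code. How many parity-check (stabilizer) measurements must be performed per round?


For an [[n,k]] stabilizer code:
Number of stabilizer generators = n - k
= 41 - 12
= 29

29


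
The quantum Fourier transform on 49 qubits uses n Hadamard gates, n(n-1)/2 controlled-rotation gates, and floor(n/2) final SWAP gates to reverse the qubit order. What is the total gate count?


Hadamard gates: 49
Controlled rotations: n*(n-1)/2 = 49*48/2 = 1176
SWAP gates: floor(n/2) = floor(49/2) = 24
Total = 49 + 1176 + 24
= 1249

1249


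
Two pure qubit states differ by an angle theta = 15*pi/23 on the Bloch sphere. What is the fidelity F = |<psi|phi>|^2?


For states separated by angle theta on Bloch sphere:
F = cos^2(theta/2)
theta = 15*pi/23 = 2.0489
theta/2 = 1.0244
cos(theta/2) = 0.5196
F = 0.2700

0.2700


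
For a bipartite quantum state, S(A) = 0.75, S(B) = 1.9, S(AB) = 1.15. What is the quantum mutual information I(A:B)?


I(A:B) = S(A) + S(B) - S(AB)
= 0.75 + 1.9 - 1.15
= 1.5000

1.5000


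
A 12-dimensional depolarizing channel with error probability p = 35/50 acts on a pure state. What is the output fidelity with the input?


F = (1-p) + p/d
= (1 - 0.7000) + 0.7000/12
= 0.3000 + 0.0583
= 0.3583

0.3583


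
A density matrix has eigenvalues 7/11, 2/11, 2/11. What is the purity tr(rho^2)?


tr(rho^2) = sum of eigenvalues squared
= (7/11)^2 + (2/11)^2 + (2/11)^2
= (49 + 4 + 4) / 121
= 57/121
= 0.4711

0.4711


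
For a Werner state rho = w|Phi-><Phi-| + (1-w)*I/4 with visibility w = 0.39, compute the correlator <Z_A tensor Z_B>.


|Phi-> = (|00> - |11>)/sqrt(2)
For the pure Bell state, <Z_A Z_B> = +1 (Bell-state Pauli correlator).
The maximally-mixed part I/4 has tr(I/4 * P tensor P) = 0 for any traceless Pauli P.
So <Z_A Z_B>_rho = w * (+1) + (1 - w) * 0
= 0.39 * (+1)
= 0.3900

0.3900


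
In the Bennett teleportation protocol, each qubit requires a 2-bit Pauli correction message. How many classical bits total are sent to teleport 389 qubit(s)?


Quantum teleportation requires 2 classical bits per qubit teleported.
389 qubit(s) -> 2 * 389 = 778 classical bits

778


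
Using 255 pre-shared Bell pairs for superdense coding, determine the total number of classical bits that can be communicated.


Superdense coding allows 2 classical bits per shared entangled pair.
255 pair(s) -> 2 * 255 = 510 classical bits

510


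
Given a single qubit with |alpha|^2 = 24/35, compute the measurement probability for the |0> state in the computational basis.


|alpha|^2 = 24/35 = 0.6857
|beta|^2 = 1 - 24/35 = 11/35 = 0.3143
P(|0>) = |alpha|^2 = 0.6857

0.6857


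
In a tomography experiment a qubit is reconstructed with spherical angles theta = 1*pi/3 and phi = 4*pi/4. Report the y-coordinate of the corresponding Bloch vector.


theta = 1.0472, phi = 3.1416
r_y = sin(theta)*sin(phi) = 0.8660 * 0.0000
r_y = 0.0000

0.0000


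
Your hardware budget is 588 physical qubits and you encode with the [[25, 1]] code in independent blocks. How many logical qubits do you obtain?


Each code block uses 25 physical qubits for 1 logical qubit(s).
Number of complete blocks = floor(588 / 25) = 23
Logical qubits = 23 * 1
= 23

23


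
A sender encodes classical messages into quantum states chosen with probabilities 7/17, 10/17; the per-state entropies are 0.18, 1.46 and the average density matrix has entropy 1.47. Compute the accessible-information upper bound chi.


chi = S(rho) - sum_i p_i * S(rho_i)
Weighted entropy = 7/17 * 0.18 + 10/17 * 1.46
= 0.9329
chi = 1.47 - 0.9329
= 0.5371

0.5371


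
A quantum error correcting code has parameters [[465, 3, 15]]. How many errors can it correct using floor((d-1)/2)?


Code parameters: [[465, 3, 15]], distance d = 15.
Number of correctable errors = floor((d-1)/2)
= floor((15 - 1)/2)
= floor(14/2)
= 7

7


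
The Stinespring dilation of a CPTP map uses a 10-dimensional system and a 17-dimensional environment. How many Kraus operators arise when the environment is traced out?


Tracing out the environment in an orthonormal basis {|i>_E} gives Kraus operators K_i = <i|_E U |0>_E.
Number of Kraus operators = dim(H_env) = d_env
= 17

17


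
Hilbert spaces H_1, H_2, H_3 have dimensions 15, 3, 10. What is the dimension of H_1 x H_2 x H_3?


dim(H_1 x H_2 x H_3) = 15 * 3 * 10
= 45 * 10
= 450

450


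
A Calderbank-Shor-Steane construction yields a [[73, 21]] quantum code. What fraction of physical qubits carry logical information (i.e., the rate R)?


Code rate R = k/n
= 21/73
= 0.2877

0.2877


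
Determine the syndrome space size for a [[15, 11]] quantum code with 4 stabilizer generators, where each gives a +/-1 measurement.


Each stabilizer generator gives a binary (+1 or -1) measurement outcome.
With 4 independent generators:
Total syndromes = 2^4
= 16

16


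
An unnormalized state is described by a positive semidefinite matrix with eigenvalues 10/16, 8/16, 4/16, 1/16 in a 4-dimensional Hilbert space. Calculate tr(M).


tr(M) = sum of eigenvalues
= 10/16 + 8/16 + 4/16 + 1/16
= 23/16
= 1.4375

1.4375


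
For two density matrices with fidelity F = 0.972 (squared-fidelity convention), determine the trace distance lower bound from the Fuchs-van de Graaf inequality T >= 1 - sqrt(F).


Fuchs-van de Graaf (squared-fidelity convention): 1 - sqrt(F) <= T <= sqrt(1 - F).
Lower bound: T >= 1 - sqrt(F)
sqrt(F) = sqrt(0.972) = 0.9859
T >= 1 - 0.9859
T >= 0.0141

0.0141


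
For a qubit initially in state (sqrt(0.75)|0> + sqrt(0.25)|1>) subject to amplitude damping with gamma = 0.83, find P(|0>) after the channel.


For amplitude damping with parameter gamma on state sqrt(a)|0> + sqrt(b)|1>:
alpha^2 = 0.75, beta^2 = 0.25
P(|0>) = alpha^2 + gamma * beta^2
= 0.75 + 0.83 * 0.25
= 0.75 + 0.2075
= 0.9575

0.9575


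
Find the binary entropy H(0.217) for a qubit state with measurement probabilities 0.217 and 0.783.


S = -p*log2(p) - (1-p)*log2(1-p)
p = 0.2170, 1-p = 0.7830
= -0.2170 * log2(0.2170) - 0.7830 * log2(0.7830)
= -(-0.4783) - (-0.2763)
= 0.7547

0.7547


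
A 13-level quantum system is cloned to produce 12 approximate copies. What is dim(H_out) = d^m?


Output space = H^(tensor 12) where dim(H) = 13
dim = 13^12
= 169 (after 2 factors)
= 2197 (after 3 factors)
= 28561 (after 4 factors)
= 371293 (after 5 factors)
= 4826809 (after 6 factors)
= 62748517 (after 7 factors)
= 815730721 (after 8 factors)
= 10604499373 (after 9 factors)
= 137858491849 (after 10 factors)
= 1792160394037 (after 11 factors)
= 23298085122481 (after 12 factors)
= 23298085122481

23298085122481


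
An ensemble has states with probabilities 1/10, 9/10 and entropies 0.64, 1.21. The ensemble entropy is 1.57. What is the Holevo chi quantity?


chi = S(rho) - sum_i p_i * S(rho_i)
Weighted entropy = 1/10 * 0.64 + 9/10 * 1.21
= 1.1530
chi = 1.57 - 1.1530
= 0.4170

0.4170


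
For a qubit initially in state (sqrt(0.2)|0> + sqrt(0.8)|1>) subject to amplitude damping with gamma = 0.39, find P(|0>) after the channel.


For amplitude damping with parameter gamma on state sqrt(a)|0> + sqrt(b)|1>:
alpha^2 = 0.2, beta^2 = 0.8
P(|0>) = alpha^2 + gamma * beta^2
= 0.2 + 0.39 * 0.8
= 0.2 + 0.3120
= 0.5120

0.5120


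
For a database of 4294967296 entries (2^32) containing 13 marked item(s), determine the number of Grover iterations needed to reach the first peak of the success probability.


After j Grover iterations the success probability is P(j) = sin^2((2j+1)*theta), where sin(theta) = sqrt(k/N).
N = 2^32 = 4294967296, k = 13
sin(theta) = sqrt(k/N) = 5.501634637e-05
theta = arcsin(sqrt(k/N)) = 5.501634639e-05 rad
P(j) reaches its first maximum when (2j+1)*theta is as close as possible to pi/2, i.e. j = round(pi/(4*theta) - 1/2).
pi/(4*theta) - 1/2 = 14275.2238
(For comparison, the common estimate pi/4 * sqrt(N/k) = 14275.7238; the exact maximiser is used here.)
Optimal iterations = 14275

14275


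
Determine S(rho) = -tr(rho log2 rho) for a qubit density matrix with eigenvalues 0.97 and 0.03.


S = -p*log2(p) - (1-p)*log2(1-p)
p = 0.9700, 1-p = 0.0300
= -0.9700 * log2(0.9700) - 0.0300 * log2(0.0300)
= -(-0.0426) - (-0.1518)
= 0.1944

0.1944


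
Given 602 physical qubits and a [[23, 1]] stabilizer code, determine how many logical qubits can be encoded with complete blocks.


Each code block uses 23 physical qubits for 1 logical qubit(s).
Number of complete blocks = floor(602 / 23) = 26
Logical qubits = 26 * 1
= 26

26


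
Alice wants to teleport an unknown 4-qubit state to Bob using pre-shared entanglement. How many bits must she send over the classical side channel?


Quantum teleportation requires 2 classical bits per qubit teleported.
4 qubit(s) -> 2 * 4 = 8 classical bits

8


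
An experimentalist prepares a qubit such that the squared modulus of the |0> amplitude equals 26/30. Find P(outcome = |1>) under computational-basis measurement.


|alpha|^2 = 26/30 = 0.8667
|beta|^2 = 1 - 26/30 = 4/30 = 0.1333
P(|1>) = |beta|^2 = 0.1333

0.1333


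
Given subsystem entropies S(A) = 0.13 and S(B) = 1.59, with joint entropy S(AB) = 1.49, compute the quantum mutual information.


I(A:B) = S(A) + S(B) - S(AB)
= 0.13 + 1.59 - 1.49
= 0.2300

0.2300


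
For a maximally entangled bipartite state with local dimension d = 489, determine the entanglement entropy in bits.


For a maximally entangled state in d x d:
S = log2(d) = log2(489)
= 8.9337

8.9337


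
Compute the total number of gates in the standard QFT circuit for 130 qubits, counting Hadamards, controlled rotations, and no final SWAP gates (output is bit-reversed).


Hadamard gates: 130
Controlled rotations: n*(n-1)/2 = 130*129/2 = 8385
SWAP gates: 0 (omitted)
Total = 130 + 8385
= 8515

8515


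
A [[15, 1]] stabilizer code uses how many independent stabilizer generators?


For an [[n,k]] stabilizer code:
Number of stabilizer generators = n - k
= 15 - 1
= 14

14


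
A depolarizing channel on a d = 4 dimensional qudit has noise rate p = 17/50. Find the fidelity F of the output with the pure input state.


F = (1-p) + p/d
= (1 - 0.3400) + 0.3400/4
= 0.6600 + 0.0850
= 0.7450

0.7450


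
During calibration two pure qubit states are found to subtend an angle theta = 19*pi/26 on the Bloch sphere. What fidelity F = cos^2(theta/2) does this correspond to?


For states separated by angle theta on Bloch sphere:
F = cos^2(theta/2)
theta = 19*pi/26 = 2.2958
theta/2 = 1.1479
cos(theta/2) = 0.4104
F = 0.1684

0.1684


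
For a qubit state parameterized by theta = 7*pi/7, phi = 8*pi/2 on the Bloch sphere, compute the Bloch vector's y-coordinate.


theta = 3.1416, phi = 12.5664
r_y = sin(theta)*sin(phi) = 0.0000 * 0.0000
r_y = 0.0000

0.0000


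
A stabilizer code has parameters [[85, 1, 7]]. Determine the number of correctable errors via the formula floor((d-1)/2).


Code parameters: [[85, 1, 7]], distance d = 7.
Number of correctable errors = floor((d-1)/2)
= floor((7 - 1)/2)
= floor(6/2)
= 3

3


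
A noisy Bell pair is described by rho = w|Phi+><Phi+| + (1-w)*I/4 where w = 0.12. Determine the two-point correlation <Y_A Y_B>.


|Phi+> = (|00> + |11>)/sqrt(2)
For the pure Bell state, <Y_A Y_B> = -1 (Bell-state Pauli correlator).
The maximally-mixed part I/4 has tr(I/4 * P tensor P) = 0 for any traceless Pauli P.
So <Y_A Y_B>_rho = w * (-1) + (1 - w) * 0
= 0.12 * (-1)
= -0.1200

-0.1200


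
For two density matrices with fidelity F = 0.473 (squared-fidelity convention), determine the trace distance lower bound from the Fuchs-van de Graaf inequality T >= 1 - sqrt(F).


Fuchs-van de Graaf (squared-fidelity convention): 1 - sqrt(F) <= T <= sqrt(1 - F).
Lower bound: T >= 1 - sqrt(F)
sqrt(F) = sqrt(0.473) = 0.6877
T >= 1 - 0.6877
T >= 0.3123

0.3123


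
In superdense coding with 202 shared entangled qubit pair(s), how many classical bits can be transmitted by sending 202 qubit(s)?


Superdense coding allows 2 classical bits per shared entangled pair.
202 pair(s) -> 2 * 202 = 404 classical bits

404


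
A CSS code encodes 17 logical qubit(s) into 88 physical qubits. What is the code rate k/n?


Code rate R = k/n
= 17/88
= 0.1932

0.1932


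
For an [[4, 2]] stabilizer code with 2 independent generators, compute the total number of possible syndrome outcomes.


Each stabilizer generator gives a binary (+1 or -1) measurement outcome.
With 2 independent generators:
Total syndromes = 2^2
= 4

4


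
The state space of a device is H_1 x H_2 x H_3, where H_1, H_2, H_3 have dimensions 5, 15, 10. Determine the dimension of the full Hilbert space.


dim(H_1 x H_2 x H_3) = 5 * 15 * 10
= 75 * 10
= 750

750


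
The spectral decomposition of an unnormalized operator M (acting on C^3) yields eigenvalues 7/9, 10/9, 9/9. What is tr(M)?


tr(M) = sum of eigenvalues
= 7/9 + 10/9 + 9/9
= 26/9
= 2.8889

2.8889


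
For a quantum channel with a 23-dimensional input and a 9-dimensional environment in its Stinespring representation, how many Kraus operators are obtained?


Tracing out the environment in an orthonormal basis {|i>_E} gives Kraus operators K_i = <i|_E U |0>_E.
Number of Kraus operators = dim(H_env) = d_env
= 9

9


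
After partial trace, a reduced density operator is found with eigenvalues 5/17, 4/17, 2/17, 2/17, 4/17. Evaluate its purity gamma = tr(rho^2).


tr(rho^2) = sum of eigenvalues squared
= (5/17)^2 + (4/17)^2 + (2/17)^2 + (2/17)^2 + (4/17)^2
= (25 + 16 + 4 + 4 + 16) / 289
= 65/289
= 0.2249

0.2249


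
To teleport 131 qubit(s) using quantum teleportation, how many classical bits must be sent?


Quantum teleportation requires 2 classical bits per qubit teleported.
131 qubit(s) -> 2 * 131 = 262 classical bits

262


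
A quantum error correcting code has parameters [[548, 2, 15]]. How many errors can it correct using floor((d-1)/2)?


Code parameters: [[548, 2, 15]], distance d = 15.
Number of correctable errors = floor((d-1)/2)
= floor((15 - 1)/2)
= floor(14/2)
= 7

7


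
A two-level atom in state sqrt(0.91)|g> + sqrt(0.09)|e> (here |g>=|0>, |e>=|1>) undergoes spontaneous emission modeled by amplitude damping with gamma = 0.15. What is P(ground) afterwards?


For amplitude damping with parameter gamma on state sqrt(a)|0> + sqrt(b)|1>:
alpha^2 = 0.91, beta^2 = 0.09
P(|0>) = alpha^2 + gamma * beta^2
= 0.91 + 0.15 * 0.09
= 0.91 + 0.0135
= 0.9235

0.9235


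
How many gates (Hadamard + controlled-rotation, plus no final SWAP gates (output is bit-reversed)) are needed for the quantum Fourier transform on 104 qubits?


Hadamard gates: 104
Controlled rotations: n*(n-1)/2 = 104*103/2 = 5356
SWAP gates: 0 (omitted)
Total = 104 + 5356
= 5460

5460


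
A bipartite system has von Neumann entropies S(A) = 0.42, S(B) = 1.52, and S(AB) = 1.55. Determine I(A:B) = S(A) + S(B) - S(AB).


I(A:B) = S(A) + S(B) - S(AB)
= 0.42 + 1.52 - 1.55
= 0.3900

0.3900


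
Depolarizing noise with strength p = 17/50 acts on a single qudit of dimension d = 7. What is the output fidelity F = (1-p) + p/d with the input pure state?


F = (1-p) + p/d
= (1 - 0.3400) + 0.3400/7
= 0.6600 + 0.0486
= 0.7086

0.7086


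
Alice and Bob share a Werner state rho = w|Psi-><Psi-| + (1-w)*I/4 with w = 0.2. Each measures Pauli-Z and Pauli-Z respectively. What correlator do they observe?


|Psi-> = (|01> - |10>)/sqrt(2)
For the pure Bell state, <Z_A Z_B> = -1 (Bell-state Pauli correlator).
The maximally-mixed part I/4 has tr(I/4 * P tensor P) = 0 for any traceless Pauli P.
So <Z_A Z_B>_rho = w * (-1) + (1 - w) * 0
= 0.2 * (-1)
= -0.2000

-0.2000


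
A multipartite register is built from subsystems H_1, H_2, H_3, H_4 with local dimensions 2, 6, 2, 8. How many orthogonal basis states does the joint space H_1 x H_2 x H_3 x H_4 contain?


dim(H_1 x H_2 x H_3 x H_4) = 2 * 6 * 2 * 8
= 12 * 2 * 8
= 24 * 8
= 192

192


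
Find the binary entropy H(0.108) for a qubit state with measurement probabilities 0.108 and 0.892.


S = -p*log2(p) - (1-p)*log2(1-p)
p = 0.1080, 1-p = 0.8920
= -0.1080 * log2(0.1080) - 0.8920 * log2(0.8920)
= -(-0.3468) - (-0.1471)
= 0.4939

0.4939


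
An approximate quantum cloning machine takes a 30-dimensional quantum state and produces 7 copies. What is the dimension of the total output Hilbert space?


Output space = H^(tensor 7) where dim(H) = 30
dim = 30^7
= 900 (after 2 factors)
= 27000 (after 3 factors)
= 810000 (after 4 factors)
= 24300000 (after 5 factors)
= 729000000 (after 6 factors)
= 21870000000 (after 7 factors)
= 21870000000

21870000000


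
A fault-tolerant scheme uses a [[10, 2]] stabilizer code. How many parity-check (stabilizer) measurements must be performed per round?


For an [[n,k]] stabilizer code:
Number of stabilizer generators = n - k
= 10 - 2
= 8

8


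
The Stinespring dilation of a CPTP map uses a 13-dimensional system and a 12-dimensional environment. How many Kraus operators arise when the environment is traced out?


Tracing out the environment in an orthonormal basis {|i>_E} gives Kraus operators K_i = <i|_E U |0>_E.
Number of Kraus operators = dim(H_env) = d_env
= 12

12


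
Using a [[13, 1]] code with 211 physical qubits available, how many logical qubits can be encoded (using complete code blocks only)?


Each code block uses 13 physical qubits for 1 logical qubit(s).
Number of complete blocks = floor(211 / 13) = 16
Logical qubits = 16 * 1
= 16

16


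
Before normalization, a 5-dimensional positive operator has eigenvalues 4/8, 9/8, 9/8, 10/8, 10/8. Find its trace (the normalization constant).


tr(M) = sum of eigenvalues
= 4/8 + 9/8 + 9/8 + 10/8 + 10/8
= 42/8
= 5.2500

5.2500


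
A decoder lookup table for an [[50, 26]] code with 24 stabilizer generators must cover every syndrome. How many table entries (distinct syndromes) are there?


Each stabilizer generator gives a binary (+1 or -1) measurement outcome.
With 24 independent generators:
Total syndromes = 2^24
= 16777216

16777216


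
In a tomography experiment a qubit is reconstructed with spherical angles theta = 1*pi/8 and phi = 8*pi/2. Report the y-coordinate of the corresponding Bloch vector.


theta = 0.3927, phi = 12.5664
r_y = sin(theta)*sin(phi) = 0.3827 * 0.0000
r_y = 0.0000

0.0000


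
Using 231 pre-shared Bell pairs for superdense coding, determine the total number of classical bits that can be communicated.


Superdense coding allows 2 classical bits per shared entangled pair.
231 pair(s) -> 2 * 231 = 462 classical bits

462


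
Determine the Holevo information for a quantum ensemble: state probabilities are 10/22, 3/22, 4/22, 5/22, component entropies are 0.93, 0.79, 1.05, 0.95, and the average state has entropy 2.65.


chi = S(rho) - sum_i p_i * S(rho_i)
Weighted entropy = 10/22 * 0.93 + 3/22 * 0.79 + 4/22 * 1.05 + 5/22 * 0.95
= 0.9373
chi = 2.65 - 0.9373
= 1.7127

1.7127


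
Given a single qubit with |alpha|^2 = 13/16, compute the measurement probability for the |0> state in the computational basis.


|alpha|^2 = 13/16 = 0.8125
|beta|^2 = 1 - 13/16 = 3/16 = 0.1875
P(|0>) = |alpha|^2 = 0.8125

0.8125


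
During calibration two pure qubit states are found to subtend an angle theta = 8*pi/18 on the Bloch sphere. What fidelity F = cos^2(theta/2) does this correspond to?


For states separated by angle theta on Bloch sphere:
F = cos^2(theta/2)
theta = 8*pi/18 = 1.3963
theta/2 = 0.6981
cos(theta/2) = 0.7660
F = 0.5868

0.5868


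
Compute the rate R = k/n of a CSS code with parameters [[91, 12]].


Code rate R = k/n
= 12/91
= 0.1319

0.1319


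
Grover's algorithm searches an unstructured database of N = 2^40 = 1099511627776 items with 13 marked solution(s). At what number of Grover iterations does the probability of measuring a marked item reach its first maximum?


After j Grover iterations the success probability is P(j) = sin^2((2j+1)*theta), where sin(theta) = sqrt(k/N).
N = 2^40 = 1099511627776, k = 13
sin(theta) = sqrt(k/N) = 3.438521648e-06
theta = arcsin(sqrt(k/N)) = 3.438521648e-06 rad
P(j) reaches its first maximum when (2j+1)*theta is as close as possible to pi/2, i.e. j = round(pi/(4*theta) - 1/2).
pi/(4*theta) - 1/2 = 228411.0803
(For comparison, the common estimate pi/4 * sqrt(N/k) = 228411.5803; the exact maximiser is used here.)
Optimal iterations = 228411

228411


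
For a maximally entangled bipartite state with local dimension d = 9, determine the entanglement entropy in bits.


For a maximally entangled state in d x d:
S = log2(d) = log2(9)
= 3.1699

3.1699


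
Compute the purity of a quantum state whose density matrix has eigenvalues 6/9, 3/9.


tr(rho^2) = sum of eigenvalues squared
= (6/9)^2 + (3/9)^2
= (36 + 9) / 81
= 45/81
= 0.5556

0.5556


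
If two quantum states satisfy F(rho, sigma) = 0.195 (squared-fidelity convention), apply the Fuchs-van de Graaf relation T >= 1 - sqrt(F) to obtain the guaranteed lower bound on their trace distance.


Fuchs-van de Graaf (squared-fidelity convention): 1 - sqrt(F) <= T <= sqrt(1 - F).
Lower bound: T >= 1 - sqrt(F)
sqrt(F) = sqrt(0.195) = 0.4416
T >= 1 - 0.4416
T >= 0.5584

0.5584


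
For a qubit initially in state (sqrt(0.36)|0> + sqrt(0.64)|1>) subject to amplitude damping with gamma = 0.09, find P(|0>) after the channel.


For amplitude damping with parameter gamma on state sqrt(a)|0> + sqrt(b)|1>:
alpha^2 = 0.36, beta^2 = 0.64
P(|0>) = alpha^2 + gamma * beta^2
= 0.36 + 0.09 * 0.64
= 0.36 + 0.0576
= 0.4176

0.4176


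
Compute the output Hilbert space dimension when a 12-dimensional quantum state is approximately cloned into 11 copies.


Output space = H^(tensor 11) where dim(H) = 12
dim = 12^11
= 144 (after 2 factors)
= 1728 (after 3 factors)
= 20736 (after 4 factors)
= 248832 (after 5 factors)
= 2985984 (after 6 factors)
= 35831808 (after 7 factors)
= 429981696 (after 8 factors)
= 5159780352 (after 9 factors)
= 61917364224 (after 10 factors)
= 743008370688 (after 11 factors)
= 743008370688

743008370688


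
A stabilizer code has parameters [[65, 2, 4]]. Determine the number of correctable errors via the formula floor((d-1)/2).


Code parameters: [[65, 2, 4]], distance d = 4.
Number of correctable errors = floor((d-1)/2)
= floor((4 - 1)/2)
= floor(3/2)
= 1

1


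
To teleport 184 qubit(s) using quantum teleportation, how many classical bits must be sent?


Quantum teleportation requires 2 classical bits per qubit teleported.
184 qubit(s) -> 2 * 184 = 368 classical bits

368


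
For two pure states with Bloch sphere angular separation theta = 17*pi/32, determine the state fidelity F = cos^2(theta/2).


For states separated by angle theta on Bloch sphere:
F = cos^2(theta/2)
theta = 17*pi/32 = 1.6690
theta/2 = 0.8345
cos(theta/2) = 0.6716
F = 0.4510

0.4510


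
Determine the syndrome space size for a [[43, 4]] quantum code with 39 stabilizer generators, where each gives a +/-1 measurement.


Each stabilizer generator gives a binary (+1 or -1) measurement outcome.
With 39 independent generators:
Total syndromes = 2^39
= 549755813888

549755813888


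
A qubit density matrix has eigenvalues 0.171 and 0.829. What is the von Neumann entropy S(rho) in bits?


S = -p*log2(p) - (1-p)*log2(1-p)
p = 0.1710, 1-p = 0.8290
= -0.1710 * log2(0.1710) - 0.8290 * log2(0.8290)
= -(-0.4357) - (-0.2243)
= 0.6600

0.6600


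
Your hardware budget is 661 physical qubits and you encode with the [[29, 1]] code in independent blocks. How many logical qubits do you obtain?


Each code block uses 29 physical qubits for 1 logical qubit(s).
Number of complete blocks = floor(661 / 29) = 22
Logical qubits = 22 * 1
= 22

22


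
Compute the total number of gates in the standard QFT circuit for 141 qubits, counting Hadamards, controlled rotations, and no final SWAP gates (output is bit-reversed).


Hadamard gates: 141
Controlled rotations: n*(n-1)/2 = 141*140/2 = 9870
SWAP gates: 0 (omitted)
Total = 141 + 9870
= 10011

10011


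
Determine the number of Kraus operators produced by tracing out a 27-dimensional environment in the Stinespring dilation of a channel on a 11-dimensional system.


Tracing out the environment in an orthonormal basis {|i>_E} gives Kraus operators K_i = <i|_E U |0>_E.
Number of Kraus operators = dim(H_env) = d_env
= 27

27


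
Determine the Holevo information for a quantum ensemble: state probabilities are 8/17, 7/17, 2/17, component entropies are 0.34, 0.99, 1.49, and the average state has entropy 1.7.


chi = S(rho) - sum_i p_i * S(rho_i)
Weighted entropy = 8/17 * 0.34 + 7/17 * 0.99 + 2/17 * 1.49
= 0.7429
chi = 1.7 - 0.7429
= 0.9571

0.9571


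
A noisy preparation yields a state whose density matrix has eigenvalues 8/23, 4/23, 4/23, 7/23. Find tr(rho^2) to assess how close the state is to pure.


tr(rho^2) = sum of eigenvalues squared
= (8/23)^2 + (4/23)^2 + (4/23)^2 + (7/23)^2
= (64 + 16 + 16 + 49) / 529
= 145/529
= 0.2741

0.2741


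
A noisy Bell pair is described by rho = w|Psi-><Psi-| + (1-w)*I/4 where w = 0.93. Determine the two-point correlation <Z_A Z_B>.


|Psi-> = (|01> - |10>)/sqrt(2)
For the pure Bell state, <Z_A Z_B> = -1 (Bell-state Pauli correlator).
The maximally-mixed part I/4 has tr(I/4 * P tensor P) = 0 for any traceless Pauli P.
So <Z_A Z_B>_rho = w * (-1) + (1 - w) * 0
= 0.93 * (-1)
= -0.9300

-0.9300


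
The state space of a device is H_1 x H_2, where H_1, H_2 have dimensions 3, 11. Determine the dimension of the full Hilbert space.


dim(H_1 x H_2) = 3 * 11
= 33

33


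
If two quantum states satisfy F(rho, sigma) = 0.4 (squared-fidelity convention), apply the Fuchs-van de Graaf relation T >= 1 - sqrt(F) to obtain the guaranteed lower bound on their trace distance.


Fuchs-van de Graaf (squared-fidelity convention): 1 - sqrt(F) <= T <= sqrt(1 - F).
Lower bound: T >= 1 - sqrt(F)
sqrt(F) = sqrt(0.4) = 0.6325
T >= 1 - 0.6325
T >= 0.3675

0.3675


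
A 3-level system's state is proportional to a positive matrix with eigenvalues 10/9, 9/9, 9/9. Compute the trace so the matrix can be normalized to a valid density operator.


tr(M) = sum of eigenvalues
= 10/9 + 9/9 + 9/9
= 28/9
= 3.1111

3.1111


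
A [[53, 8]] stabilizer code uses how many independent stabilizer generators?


For an [[n,k]] stabilizer code:
Number of stabilizer generators = n - k
= 53 - 8
= 45

45


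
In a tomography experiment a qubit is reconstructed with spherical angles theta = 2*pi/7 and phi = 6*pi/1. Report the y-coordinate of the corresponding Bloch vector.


theta = 0.8976, phi = 18.8496
r_y = sin(theta)*sin(phi) = 0.7818 * 0.0000
r_y = 0.0000

0.0000


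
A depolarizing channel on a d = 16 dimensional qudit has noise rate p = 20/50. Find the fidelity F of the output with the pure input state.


F = (1-p) + p/d
= (1 - 0.4000) + 0.4000/16
= 0.6000 + 0.0250
= 0.6250

0.6250


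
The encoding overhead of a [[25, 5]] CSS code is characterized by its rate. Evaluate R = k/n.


Code rate R = k/n
= 5/25
= 0.2000

0.2000


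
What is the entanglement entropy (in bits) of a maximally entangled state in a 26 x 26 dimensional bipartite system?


For a maximally entangled state in d x d:
S = log2(d) = log2(26)
= 4.7004

4.7004


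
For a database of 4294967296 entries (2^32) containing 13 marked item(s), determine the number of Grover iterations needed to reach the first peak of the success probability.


After j Grover iterations the success probability is P(j) = sin^2((2j+1)*theta), where sin(theta) = sqrt(k/N).
N = 2^32 = 4294967296, k = 13
sin(theta) = sqrt(k/N) = 5.501634637e-05
theta = arcsin(sqrt(k/N)) = 5.501634639e-05 rad
P(j) reaches its first maximum when (2j+1)*theta is as close as possible to pi/2, i.e. j = round(pi/(4*theta) - 1/2).
pi/(4*theta) - 1/2 = 14275.2238
(For comparison, the common estimate pi/4 * sqrt(N/k) = 14275.7238; the exact maximiser is used here.)
Optimal iterations = 14275

14275


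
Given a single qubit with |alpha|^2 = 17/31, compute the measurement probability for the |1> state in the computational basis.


|alpha|^2 = 17/31 = 0.5484
|beta|^2 = 1 - 17/31 = 14/31 = 0.4516
P(|1>) = |beta|^2 = 0.4516

0.4516


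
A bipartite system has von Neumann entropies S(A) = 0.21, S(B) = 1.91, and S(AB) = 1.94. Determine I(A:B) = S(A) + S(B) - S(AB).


I(A:B) = S(A) + S(B) - S(AB)
= 0.21 + 1.91 - 1.94
= 0.1800

0.1800


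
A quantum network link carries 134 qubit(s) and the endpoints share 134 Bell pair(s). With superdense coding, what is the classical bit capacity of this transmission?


Superdense coding allows 2 classical bits per shared entangled pair.
134 pair(s) -> 2 * 134 = 268 classical bits

268


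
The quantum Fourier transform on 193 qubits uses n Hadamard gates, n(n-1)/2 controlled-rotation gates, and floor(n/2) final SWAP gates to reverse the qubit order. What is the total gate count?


Hadamard gates: 193
Controlled rotations: n*(n-1)/2 = 193*192/2 = 18528
SWAP gates: floor(n/2) = floor(193/2) = 96
Total = 193 + 18528 + 96
= 18817

18817


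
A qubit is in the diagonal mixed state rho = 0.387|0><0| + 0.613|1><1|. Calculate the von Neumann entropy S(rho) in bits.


S = -p*log2(p) - (1-p)*log2(1-p)
p = 0.3870, 1-p = 0.6130
= -0.3870 * log2(0.3870) - 0.6130 * log2(0.6130)
= -(-0.5300) - (-0.4328)
= 0.9628

0.9628


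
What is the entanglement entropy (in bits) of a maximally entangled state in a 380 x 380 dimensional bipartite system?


For a maximally entangled state in d x d:
S = log2(d) = log2(380)
= 8.5699

8.5699


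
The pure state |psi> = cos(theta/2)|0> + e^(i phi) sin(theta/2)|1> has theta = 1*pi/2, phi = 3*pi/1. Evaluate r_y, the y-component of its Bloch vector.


theta = 1.5708, phi = 9.4248
r_y = sin(theta)*sin(phi) = 1.0000 * 0.0000
r_y = 0.0000

0.0000


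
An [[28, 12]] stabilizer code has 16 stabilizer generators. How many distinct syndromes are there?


Each stabilizer generator gives a binary (+1 or -1) measurement outcome.
With 16 independent generators:
Total syndromes = 2^16
= 65536

65536


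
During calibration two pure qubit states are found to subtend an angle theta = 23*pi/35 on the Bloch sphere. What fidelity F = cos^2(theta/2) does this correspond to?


For states separated by angle theta on Bloch sphere:
F = cos^2(theta/2)
theta = 23*pi/35 = 2.0645
theta/2 = 1.0322
cos(theta/2) = 0.5129
F = 0.2631

0.2631


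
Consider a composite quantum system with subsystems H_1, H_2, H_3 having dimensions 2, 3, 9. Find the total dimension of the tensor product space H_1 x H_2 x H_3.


dim(H_1 x H_2 x H_3) = 2 * 3 * 9
= 6 * 9
= 54

54


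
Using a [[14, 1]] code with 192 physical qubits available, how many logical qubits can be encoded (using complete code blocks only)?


Each code block uses 14 physical qubits for 1 logical qubit(s).
Number of complete blocks = floor(192 / 14) = 13
Logical qubits = 13 * 1
= 13

13


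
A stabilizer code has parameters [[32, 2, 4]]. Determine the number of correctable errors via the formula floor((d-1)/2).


Code parameters: [[32, 2, 4]], distance d = 4.
Number of correctable errors = floor((d-1)/2)
= floor((4 - 1)/2)
= floor(3/2)
= 1

1


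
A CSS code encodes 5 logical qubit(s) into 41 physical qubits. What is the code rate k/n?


Code rate R = k/n
= 5/41
= 0.1220

0.1220


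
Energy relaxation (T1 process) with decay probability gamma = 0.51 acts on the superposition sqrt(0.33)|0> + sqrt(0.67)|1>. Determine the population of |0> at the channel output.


For amplitude damping with parameter gamma on state sqrt(a)|0> + sqrt(b)|1>:
alpha^2 = 0.33, beta^2 = 0.67
P(|0>) = alpha^2 + gamma * beta^2
= 0.33 + 0.51 * 0.67
= 0.33 + 0.3417
= 0.6717

0.6717


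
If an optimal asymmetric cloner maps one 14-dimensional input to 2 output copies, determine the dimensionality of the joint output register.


Output space = H^(tensor 2) where dim(H) = 14
dim = 14^2
= 196

196


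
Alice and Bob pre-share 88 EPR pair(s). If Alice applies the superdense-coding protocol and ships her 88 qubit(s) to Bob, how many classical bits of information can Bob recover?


Superdense coding allows 2 classical bits per shared entangled pair.
88 pair(s) -> 2 * 88 = 176 classical bits

176


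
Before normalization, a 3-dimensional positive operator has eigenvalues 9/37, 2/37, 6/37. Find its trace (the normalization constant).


tr(M) = sum of eigenvalues
= 9/37 + 2/37 + 6/37
= 17/37
= 0.4595

0.4595


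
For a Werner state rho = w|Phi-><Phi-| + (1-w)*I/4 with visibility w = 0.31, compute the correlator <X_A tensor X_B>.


|Phi-> = (|00> - |11>)/sqrt(2)
For the pure Bell state, <X_A X_B> = -1 (Bell-state Pauli correlator).
The maximally-mixed part I/4 has tr(I/4 * P tensor P) = 0 for any traceless Pauli P.
So <X_A X_B>_rho = w * (-1) + (1 - w) * 0
= 0.31 * (-1)
= -0.3100

-0.3100
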